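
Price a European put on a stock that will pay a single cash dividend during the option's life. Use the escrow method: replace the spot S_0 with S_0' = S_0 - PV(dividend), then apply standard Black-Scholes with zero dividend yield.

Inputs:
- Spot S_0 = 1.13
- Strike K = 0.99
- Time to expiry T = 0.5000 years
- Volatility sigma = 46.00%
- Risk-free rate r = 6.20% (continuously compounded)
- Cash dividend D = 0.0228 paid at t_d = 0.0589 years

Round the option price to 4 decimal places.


PV(D) = D * exp(-r * t_d) = 0.0228 * 0.99635486 = 0.02271689
S_0' = S_0 - PV(D) = 1.1300 - 0.02271689 = 1.10728311
d1 = (ln(S_0'/K) + (r + sigma^2/2)*T) / (sigma*sqrt(T)) = 0.60214662
d2 = d1 - sigma*sqrt(T) = 0.27687750
exp(-rT) = 0.96947557
N(-d1) = 0.27353827; N(-d2) = 0.39093708
P = K * exp(-rT) * N(-d2) - S_0' * N(-d1) = 0.9900 * 0.96947557 * 0.39093708 - 1.10728311 * 0.27353827 = 0.0723

Answer: Price = 0.0723


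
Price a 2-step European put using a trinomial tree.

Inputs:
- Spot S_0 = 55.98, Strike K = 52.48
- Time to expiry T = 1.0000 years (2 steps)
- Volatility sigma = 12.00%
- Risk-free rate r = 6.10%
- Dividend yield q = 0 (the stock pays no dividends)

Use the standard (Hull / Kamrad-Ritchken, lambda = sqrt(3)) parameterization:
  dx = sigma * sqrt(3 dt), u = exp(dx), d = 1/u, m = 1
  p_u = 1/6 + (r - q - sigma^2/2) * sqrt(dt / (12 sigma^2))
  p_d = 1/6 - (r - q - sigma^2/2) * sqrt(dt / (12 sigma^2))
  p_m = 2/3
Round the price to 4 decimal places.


dt = T/N = 0.500000; dx = sigma*sqrt(3*dt) = 0.146969
u = exp(dx) = 1.158319; d = 1/u = 0.863320
p_u = 0.258182, p_m = 0.666667, p_d = 0.075151
Discount per step: exp(-r*dt) = 0.969960
Stock lattice S(k, j) with j the centered position index:
  k=0: S(0,+0) = 55.9800
  k=1: S(1,-1) = 48.3287; S(1,+0) = 55.9800; S(1,+1) = 64.8427
  k=2: S(2,-2) = 41.7231; S(2,-1) = 48.3287; S(2,+0) = 55.9800; S(2,+1) = 64.8427; S(2,+2) = 75.1085
Terminal payoffs V(N, j) = max(K - S_T, 0):
  V(2,-2) = 10.756867; V(2,-1) = 4.151324; V(2,+0) = 0.000000; V(2,+1) = 0.000000; V(2,+2) = 0.000000
Backward induction: V(k, j) = exp(-r*dt) * [p_u * V(k+1, j+1) + p_m * V(k+1, j) + p_d * V(k+1, j-1)]
  V(1,-1) = exp(-r*dt) * [p_u*0.000000 + p_m*4.151324 + p_d*10.756867] = 3.468519
  V(1,+0) = exp(-r*dt) * [p_u*0.000000 + p_m*0.000000 + p_d*4.151324] = 0.302605
  V(1,+1) = exp(-r*dt) * [p_u*0.000000 + p_m*0.000000 + p_d*0.000000] = 0.000000
  V(0,+0) = exp(-r*dt) * [p_u*0.000000 + p_m*0.302605 + p_d*3.468519] = 0.448509

Answer: Price = V(0,0) = 0.4485


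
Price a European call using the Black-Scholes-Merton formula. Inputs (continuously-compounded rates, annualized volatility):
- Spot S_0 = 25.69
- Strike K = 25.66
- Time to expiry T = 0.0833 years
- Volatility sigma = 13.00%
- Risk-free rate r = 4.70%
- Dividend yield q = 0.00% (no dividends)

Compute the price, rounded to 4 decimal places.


Answer: Price = 0.4522

Derivation:
d1 = (ln(S/K) + (r - q + 0.5*sigma^2) * T) / (sigma * sqrt(T)) = 0.15424831
d2 = d1 - sigma * sqrt(T) = 0.11672805
exp(-rT) = 0.99609255; exp(-qT) = 1.00000000
C = S_0 * exp(-qT) * N(d1) - K * exp(-rT) * N(d2)
N(d1) = 0.56129302; N(d2) = 0.54646222
C = 25.6900 * 1.00000000 * 0.56129302 - 25.6600 * 0.99609255 * 0.54646222 = 0.4522


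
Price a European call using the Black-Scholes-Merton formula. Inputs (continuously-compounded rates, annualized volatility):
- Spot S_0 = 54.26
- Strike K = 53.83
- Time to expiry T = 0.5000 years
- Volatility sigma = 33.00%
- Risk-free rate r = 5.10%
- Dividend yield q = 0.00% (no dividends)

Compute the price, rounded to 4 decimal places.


d1 = (ln(S/K) + (r - q + 0.5*sigma^2) * T) / (sigma * sqrt(T)) = 0.26004977
d2 = d1 - sigma * sqrt(T) = 0.02670453
exp(-rT) = 0.97482238; exp(-qT) = 1.00000000
C = S_0 * exp(-qT) * N(d1) - K * exp(-rT) * N(d2)
N(d1) = 0.60258731; N(d2) = 0.51065230
C = 54.2600 * 1.00000000 * 0.60258731 - 53.8300 * 0.97482238 * 0.51065230 = 5.9001

Answer: Price = 5.9001


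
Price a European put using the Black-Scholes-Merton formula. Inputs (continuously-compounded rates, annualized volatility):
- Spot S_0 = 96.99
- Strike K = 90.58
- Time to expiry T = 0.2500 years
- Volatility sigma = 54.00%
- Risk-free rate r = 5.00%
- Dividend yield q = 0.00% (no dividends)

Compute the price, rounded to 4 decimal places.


d1 = (ln(S/K) + (r - q + 0.5*sigma^2) * T) / (sigma * sqrt(T)) = 0.43453497
d2 = d1 - sigma * sqrt(T) = 0.16453497
exp(-rT) = 0.98757780; exp(-qT) = 1.00000000
P = K * exp(-rT) * N(-d2) - S_0 * exp(-qT) * N(-d1)
N(-d1) = 0.33195000; N(-d2) = 0.43465501
P = 90.5800 * 0.98757780 * 0.43465501 - 96.9900 * 1.00000000 * 0.33195000 = 6.6861

Answer: Price = 6.6861


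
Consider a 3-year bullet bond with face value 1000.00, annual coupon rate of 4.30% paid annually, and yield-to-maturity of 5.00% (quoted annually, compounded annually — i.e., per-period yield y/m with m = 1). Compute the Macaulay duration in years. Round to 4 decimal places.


Answer: Macaulay duration = 2.8767 years

Derivation:
Coupon per period c = face * coupon_rate / m = 43.000000
Periods per year m = 1; per-period yield y/m = 0.050000
Number of cashflows N = 3
Cashflows (t years, CF_t, discount factor 1/(1+y/m)^(m*t), PV):
  t = 1.0000: CF_t = 43.000000, DF = 0.952381, PV = 40.952381
  t = 2.0000: CF_t = 43.000000, DF = 0.907029, PV = 39.002268
  t = 3.0000: CF_t = 1043.000000, DF = 0.863838, PV = 900.982615
Price P = sum_t PV_t = 980.937264
Macaulay numerator sum_t t * PV_t:
  t * PV_t at t = 1.0000: 40.952381
  t * PV_t at t = 2.0000: 78.004535
  t * PV_t at t = 3.0000: 2702.947846
Macaulay duration D = (sum_t t * PV_t) / P = 2821.904762 / 980.937264 = 2.876743


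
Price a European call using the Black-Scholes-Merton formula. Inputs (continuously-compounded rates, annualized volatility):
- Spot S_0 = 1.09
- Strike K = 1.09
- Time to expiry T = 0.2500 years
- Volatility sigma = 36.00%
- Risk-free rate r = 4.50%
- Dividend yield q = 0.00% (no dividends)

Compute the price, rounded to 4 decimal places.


Answer: Price = 0.0840

Derivation:
d1 = (ln(S/K) + (r - q + 0.5*sigma^2) * T) / (sigma * sqrt(T)) = 0.15250000
d2 = d1 - sigma * sqrt(T) = -0.02750000
exp(-rT) = 0.98881304; exp(-qT) = 1.00000000
C = S_0 * exp(-qT) * N(d1) - K * exp(-rT) * N(d2)
N(d1) = 0.56060370; N(d2) = 0.48903047
C = 1.0900 * 1.00000000 * 0.56060370 - 1.0900 * 0.98881304 * 0.48903047 = 0.0840


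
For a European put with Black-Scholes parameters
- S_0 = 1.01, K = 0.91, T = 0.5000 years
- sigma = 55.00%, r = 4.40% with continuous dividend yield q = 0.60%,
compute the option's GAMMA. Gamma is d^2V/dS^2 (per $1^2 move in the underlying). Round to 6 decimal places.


Answer: Gamma = 0.888482

Derivation:
d1 = 0.5113950785; d2 = 0.1224863488
phi(d1) = 0.3500423974; exp(-qT) = 0.9970044955; exp(-rT) = 0.9782402351
Gamma = exp(-qT) * phi(d1) / (S * sigma * sqrt(T)) = 0.9970044955 * 0.3500423974 / (1.0100 * 0.5500 * 0.7071067812) = 0.888482


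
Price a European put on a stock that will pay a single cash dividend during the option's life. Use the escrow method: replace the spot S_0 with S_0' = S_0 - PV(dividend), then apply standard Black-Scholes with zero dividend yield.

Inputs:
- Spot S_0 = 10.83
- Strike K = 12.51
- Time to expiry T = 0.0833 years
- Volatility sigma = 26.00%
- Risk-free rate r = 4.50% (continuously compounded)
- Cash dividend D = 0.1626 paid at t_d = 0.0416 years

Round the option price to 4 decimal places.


Answer: Price = 1.8015

Derivation:
PV(D) = D * exp(-r * t_d) = 0.1626 * 0.99812975 = 0.16229590
S_0' = S_0 - PV(D) = 10.8300 - 0.16229590 = 10.66770410
d1 = (ln(S_0'/K) + (r + sigma^2/2)*T) / (sigma*sqrt(T)) = -2.03547911
d2 = d1 - sigma*sqrt(T) = -2.11051963
exp(-rT) = 0.99625852
N(-d1) = 0.97909866; N(-d2) = 0.98259319
P = K * exp(-rT) * N(-d2) - S_0' * N(-d1) = 12.5100 * 0.99625852 * 0.98259319 - 10.66770410 * 0.97909866 = 1.8015


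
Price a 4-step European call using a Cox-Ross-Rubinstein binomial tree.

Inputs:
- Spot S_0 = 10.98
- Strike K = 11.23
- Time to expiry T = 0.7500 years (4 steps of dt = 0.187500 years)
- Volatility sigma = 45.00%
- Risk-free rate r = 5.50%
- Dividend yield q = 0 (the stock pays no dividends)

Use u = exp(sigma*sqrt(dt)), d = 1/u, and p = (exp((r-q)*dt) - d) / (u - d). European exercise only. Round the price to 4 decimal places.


Answer: Price = V(0,0) = 1.7257

Derivation:
dt = T/N = 0.187500
u = exp(sigma*sqrt(dt)) = 1.215136; d = 1/u = 0.822953
p = (exp((r-q)*dt) - d) / (u - d) = 0.477871
Discount per step: exp(-r*dt) = 0.989740
Stock lattice S(k, i) with i counting down-moves:
  k=0: S(0,0) = 10.9800
  k=1: S(1,0) = 13.3422; S(1,1) = 9.0360
  k=2: S(2,0) = 16.2126; S(2,1) = 10.9800; S(2,2) = 7.4362
  k=3: S(3,0) = 19.7005; S(3,1) = 13.3422; S(3,2) = 9.0360; S(3,3) = 6.1197
  k=4: S(4,0) = 23.9387; S(4,1) = 16.2126; S(4,2) = 10.9800; S(4,3) = 7.4362; S(4,4) = 5.0362
Terminal payoffs V(N, i) = max(S_T - K, 0):
  V(4,0) = 12.708746; V(4,1) = 4.982570; V(4,2) = 0.000000; V(4,3) = 0.000000; V(4,4) = 0.000000
Backward induction: V(k, i) = exp(-r*dt) * [p * V(k+1, i) + (1-p) * V(k+1, i+1)].
  V(3,0) = exp(-r*dt) * [p*12.708746 + (1-p)*4.982570] = 8.585686
  V(3,1) = exp(-r*dt) * [p*4.982570 + (1-p)*0.000000] = 2.356597
  V(3,2) = exp(-r*dt) * [p*0.000000 + (1-p)*0.000000] = 0.000000
  V(3,3) = exp(-r*dt) * [p*0.000000 + (1-p)*0.000000] = 0.000000
  V(2,0) = exp(-r*dt) * [p*8.585686 + (1-p)*2.356597] = 5.278580
  V(2,1) = exp(-r*dt) * [p*2.356597 + (1-p)*0.000000] = 1.114595
  V(2,2) = exp(-r*dt) * [p*0.000000 + (1-p)*0.000000] = 0.000000
  V(1,0) = exp(-r*dt) * [p*5.278580 + (1-p)*1.114595] = 3.072592
  V(1,1) = exp(-r*dt) * [p*1.114595 + (1-p)*0.000000] = 0.527168
  V(0,0) = exp(-r*dt) * [p*3.072592 + (1-p)*0.527168] = 1.725664


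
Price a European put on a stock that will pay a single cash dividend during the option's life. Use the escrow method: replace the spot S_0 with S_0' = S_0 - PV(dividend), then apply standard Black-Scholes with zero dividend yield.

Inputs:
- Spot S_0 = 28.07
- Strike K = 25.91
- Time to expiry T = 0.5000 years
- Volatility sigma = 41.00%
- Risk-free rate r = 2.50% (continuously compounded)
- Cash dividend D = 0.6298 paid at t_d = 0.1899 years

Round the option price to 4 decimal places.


Answer: Price = 2.2165

Derivation:
PV(D) = D * exp(-r * t_d) = 0.6298 * 0.99526375 = 0.62681711
S_0' = S_0 - PV(D) = 28.0700 - 0.62681711 = 27.44318289
d1 = (ln(S_0'/K) + (r + sigma^2/2)*T) / (sigma*sqrt(T)) = 0.38636934
d2 = d1 - sigma*sqrt(T) = 0.09645556
exp(-rT) = 0.98757780
N(-d1) = 0.34961158; N(-d2) = 0.46157938
P = K * exp(-rT) * N(-d2) - S_0' * N(-d1) = 25.9100 * 0.98757780 * 0.46157938 - 27.44318289 * 0.34961158 = 2.2165


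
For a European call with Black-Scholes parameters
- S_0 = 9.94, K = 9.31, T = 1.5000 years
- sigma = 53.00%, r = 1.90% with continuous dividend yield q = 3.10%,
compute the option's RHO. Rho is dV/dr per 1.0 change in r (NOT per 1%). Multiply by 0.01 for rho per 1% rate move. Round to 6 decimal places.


d1 = 0.3976999702; d2 = -0.2514148117
phi(d1) = 0.3686081341; exp(-qT) = 0.9545645606; exp(-rT) = 0.9719022941
N(d2) = 0.4007467087
Rho = K*T*exp(-rT)*N(d2) = 9.3100 * 1.5000 * 0.9719022941 * 0.4007467087 = 5.439181

Answer: Rho = 5.439181


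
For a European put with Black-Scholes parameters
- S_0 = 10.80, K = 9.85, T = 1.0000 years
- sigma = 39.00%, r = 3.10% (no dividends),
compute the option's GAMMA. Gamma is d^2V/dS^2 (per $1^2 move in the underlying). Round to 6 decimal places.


Answer: Gamma = 0.083141

Derivation:
d1 = 0.5105760999; d2 = 0.1205760999
phi(d1) = 0.3501889160; exp(-qT) = 1.0000000000; exp(-rT) = 0.9694755731
Gamma = exp(-qT) * phi(d1) / (S * sigma * sqrt(T)) = 1.0000000000 * 0.3501889160 / (10.8000 * 0.3900 * 1.0000000000) = 0.083141


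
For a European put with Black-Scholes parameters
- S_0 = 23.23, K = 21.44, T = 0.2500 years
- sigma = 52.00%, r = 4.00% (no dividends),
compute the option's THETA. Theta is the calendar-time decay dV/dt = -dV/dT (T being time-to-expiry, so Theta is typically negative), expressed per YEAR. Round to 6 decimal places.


d1 = 0.4768700407; d2 = 0.2168700407
phi(d1) = 0.3560653310; exp(-qT) = 1.0000000000; exp(-rT) = 0.9900498337
Theta = -S*exp(-qT)*phi(d1)*sigma/(2*sqrt(T)) + r*K*exp(-rT)*N(-d2) - q*S*exp(-qT)*N(-d1)
N(-d1) = 0.3167273334; N(-d2) = 0.4141548130; sqrt(T) = 0.5000000000
Term 1 = -23.2300 * 1.0000000000 * 0.3560653310 * 0.5200 / (2 * 0.5000000000) = -4.3011267723
Term 2 = 0.0400 * 21.4400 * 0.9900498337 * 0.4141548130 = 0.3516450758
Term 3 = 0 (no dividend yield, q = 0)
Theta = -4.3011267723 + (0.3516450758) + (0.0000000000) = -3.949482

Answer: Theta = -3.949482


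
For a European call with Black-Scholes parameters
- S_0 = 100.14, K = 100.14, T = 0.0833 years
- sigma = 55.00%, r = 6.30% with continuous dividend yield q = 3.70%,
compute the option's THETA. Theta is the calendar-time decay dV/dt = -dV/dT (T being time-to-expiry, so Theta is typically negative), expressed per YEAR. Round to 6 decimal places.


d1 = 0.0930135146; d2 = -0.0657260520
phi(d1) = 0.3972202802; exp(-qT) = 0.9969226448; exp(-rT) = 0.9947658462
Theta = -S*exp(-qT)*phi(d1)*sigma/(2*sqrt(T)) - r*K*exp(-rT)*N(d2) + q*S*exp(-qT)*N(d1)
N(d1) = 0.5370535877; N(d2) = 0.4737979654; sqrt(T) = 0.2886173938
Term 1 = -100.1400 * 0.9969226448 * 0.3972202802 * 0.5500 / (2 * 0.2886173938) = -37.7842368184
Term 2 = -0.0630 * 100.1400 * 0.9947658462 * 0.4737979654 = -2.9734606391
Term 3 = 0.0370 * 100.1400 * 0.9969226448 * 0.5370535877 = 1.9837566439
Theta = -37.7842368184 + (-2.9734606391) + (1.9837566439) = -38.773941

Answer: Theta = -38.773941


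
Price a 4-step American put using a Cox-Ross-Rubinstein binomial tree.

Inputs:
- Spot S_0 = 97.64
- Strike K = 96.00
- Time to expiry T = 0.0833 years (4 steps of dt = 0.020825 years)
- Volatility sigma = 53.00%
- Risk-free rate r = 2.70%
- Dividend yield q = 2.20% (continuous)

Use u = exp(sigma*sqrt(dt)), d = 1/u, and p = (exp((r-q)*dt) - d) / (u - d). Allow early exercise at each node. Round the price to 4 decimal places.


dt = T/N = 0.020825
u = exp(sigma*sqrt(dt)) = 1.079484; d = 1/u = 0.926368
p = (exp((r-q)*dt) - d) / (u - d) = 0.481568
Discount per step: exp(-r*dt) = 0.999438
Stock lattice S(k, i) with i counting down-moves:
  k=0: S(0,0) = 97.6400
  k=1: S(1,0) = 105.4009; S(1,1) = 90.4506
  k=2: S(2,0) = 113.7786; S(2,1) = 97.6400; S(2,2) = 83.7905
  k=3: S(3,0) = 122.8222; S(3,1) = 105.4009; S(3,2) = 90.4506; S(3,3) = 77.6209
  k=4: S(4,0) = 132.5847; S(4,1) = 113.7786; S(4,2) = 97.6400; S(4,3) = 83.7905; S(4,4) = 71.9055
Terminal payoffs V(N, i) = max(K - S_T, 0):
  V(4,0) = 0.000000; V(4,1) = 0.000000; V(4,2) = 0.000000; V(4,3) = 12.209467; V(4,4) = 24.094496
Backward induction: V(k, i) = exp(-r*dt) * [p * V(k+1, i) + (1-p) * V(k+1, i+1)]; then take max(V_cont, immediate exercise) for American.
  V(3,0) = exp(-r*dt) * [p*0.000000 + (1-p)*0.000000] = 0.000000; exercise = 0.000000; V(3,0) = max -> 0.000000
  V(3,1) = exp(-r*dt) * [p*0.000000 + (1-p)*0.000000] = 0.000000; exercise = 0.000000; V(3,1) = max -> 0.000000
  V(3,2) = exp(-r*dt) * [p*0.000000 + (1-p)*12.209467] = 6.326215; exercise = 5.549419; V(3,2) = max -> 6.326215
  V(3,3) = exp(-r*dt) * [p*12.209467 + (1-p)*24.094496] = 18.360714; exercise = 18.379124; V(3,3) = max -> 18.379124
  V(2,0) = exp(-r*dt) * [p*0.000000 + (1-p)*0.000000] = 0.000000; exercise = 0.000000; V(2,0) = max -> 0.000000
  V(2,1) = exp(-r*dt) * [p*0.000000 + (1-p)*6.326215] = 3.277865; exercise = 0.000000; V(2,1) = max -> 3.277865
  V(2,2) = exp(-r*dt) * [p*6.326215 + (1-p)*18.379124] = 12.567754; exercise = 12.209467; V(2,2) = max -> 12.567754
  V(1,0) = exp(-r*dt) * [p*0.000000 + (1-p)*3.277865] = 1.698393; exercise = 0.000000; V(1,0) = max -> 1.698393
  V(1,1) = exp(-r*dt) * [p*3.277865 + (1-p)*12.567754] = 8.089487; exercise = 5.549419; V(1,1) = max -> 8.089487
  V(0,0) = exp(-r*dt) * [p*1.698393 + (1-p)*8.089487] = 5.008920; exercise = 0.000000; V(0,0) = max -> 5.008920

Answer: Price = V(0,0) = 5.0089


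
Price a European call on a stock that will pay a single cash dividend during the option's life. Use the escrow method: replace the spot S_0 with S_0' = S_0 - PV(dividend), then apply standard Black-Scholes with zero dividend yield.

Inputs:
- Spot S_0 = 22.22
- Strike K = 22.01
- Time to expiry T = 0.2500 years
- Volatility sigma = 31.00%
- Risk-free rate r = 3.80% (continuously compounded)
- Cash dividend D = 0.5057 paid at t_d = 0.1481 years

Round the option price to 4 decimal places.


PV(D) = D * exp(-r * t_d) = 0.5057 * 0.99438801 = 0.50286201
S_0' = S_0 - PV(D) = 22.2200 - 0.50286201 = 21.71713799
d1 = (ln(S_0'/K) + (r + sigma^2/2)*T) / (sigma*sqrt(T)) = 0.05236982
d2 = d1 - sigma*sqrt(T) = -0.10263018
exp(-rT) = 0.99054498
N(d1) = 0.52088299; N(d2) = 0.45912824
C = S_0' * N(d1) - K * exp(-rT) * N(d2) = 21.71713799 * 0.52088299 - 22.0100 * 0.99054498 * 0.45912824 = 1.3022

Answer: Price = 1.3022


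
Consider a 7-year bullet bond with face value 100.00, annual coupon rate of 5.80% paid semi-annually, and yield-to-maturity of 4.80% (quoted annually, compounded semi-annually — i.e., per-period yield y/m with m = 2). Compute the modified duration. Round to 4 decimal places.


Coupon per period c = face * coupon_rate / m = 2.900000
Periods per year m = 2; per-period yield y/m = 0.024000
Number of cashflows N = 14
Cashflows (t years, CF_t, discount factor 1/(1+y/m)^(m*t), PV):
  t = 0.5000: CF_t = 2.900000, DF = 0.976562, PV = 2.832031
  t = 1.0000: CF_t = 2.900000, DF = 0.953674, PV = 2.765656
  t = 1.5000: CF_t = 2.900000, DF = 0.931323, PV = 2.700835
  t = 2.0000: CF_t = 2.900000, DF = 0.909495, PV = 2.637535
  t = 2.5000: CF_t = 2.900000, DF = 0.888178, PV = 2.575717
  t = 3.0000: CF_t = 2.900000, DF = 0.867362, PV = 2.515349
  t = 3.5000: CF_t = 2.900000, DF = 0.847033, PV = 2.456396
  t = 4.0000: CF_t = 2.900000, DF = 0.827181, PV = 2.398824
  t = 4.5000: CF_t = 2.900000, DF = 0.807794, PV = 2.342601
  t = 5.0000: CF_t = 2.900000, DF = 0.788861, PV = 2.287697
  t = 5.5000: CF_t = 2.900000, DF = 0.770372, PV = 2.234079
  t = 6.0000: CF_t = 2.900000, DF = 0.752316, PV = 2.181718
  t = 6.5000: CF_t = 2.900000, DF = 0.734684, PV = 2.130584
  t = 7.0000: CF_t = 102.900000, DF = 0.717465, PV = 73.827129
Price P = sum_t PV_t = 105.886150
First compute Macaulay numerator sum_t t * PV_t:
  t * PV_t at t = 0.5000: 1.416016
  t * PV_t at t = 1.0000: 2.765656
  t * PV_t at t = 1.5000: 4.051253
  t * PV_t at t = 2.0000: 5.275069
  t * PV_t at t = 2.5000: 6.439294
  t * PV_t at t = 3.0000: 7.546047
  t * PV_t at t = 3.5000: 8.597384
  t * PV_t at t = 4.0000: 9.595295
  t * PV_t at t = 4.5000: 10.541706
  t * PV_t at t = 5.0000: 11.438483
  t * PV_t at t = 5.5000: 12.287433
  t * PV_t at t = 6.0000: 13.090305
  t * PV_t at t = 6.5000: 13.848793
  t * PV_t at t = 7.0000: 516.789905
Macaulay duration D = 623.682639 / 105.886150 = 5.890125
Modified duration = D / (1 + y/m) = 5.890125 / (1 + 0.024000) = 5.752075

Answer: Modified duration = 5.7521


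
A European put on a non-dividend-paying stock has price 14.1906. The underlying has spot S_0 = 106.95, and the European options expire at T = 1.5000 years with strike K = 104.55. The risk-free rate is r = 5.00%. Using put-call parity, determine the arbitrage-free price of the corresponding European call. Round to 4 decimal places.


Answer: Call price = 24.1450

Derivation:
Put-call parity: C - P = S_0 * exp(-qT) - K * exp(-rT).
S_0 * exp(-qT) = 106.9500 * 1.00000000 = 106.95000000
K * exp(-rT) = 104.5500 * 0.92774349 = 96.99558150
C = P + S*exp(-qT) - K*exp(-rT)
C = 14.1906 + 106.95000000 - 96.99558150 = 24.1450


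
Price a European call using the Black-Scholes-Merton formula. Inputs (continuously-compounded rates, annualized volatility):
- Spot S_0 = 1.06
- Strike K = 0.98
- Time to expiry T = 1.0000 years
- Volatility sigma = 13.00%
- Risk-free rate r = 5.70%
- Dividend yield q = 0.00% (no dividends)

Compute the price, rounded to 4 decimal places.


Answer: Price = 0.1442

Derivation:
d1 = (ln(S/K) + (r - q + 0.5*sigma^2) * T) / (sigma * sqrt(T)) = 1.10708935
d2 = d1 - sigma * sqrt(T) = 0.97708935
exp(-rT) = 0.94459407; exp(-qT) = 1.00000000
C = S_0 * exp(-qT) * N(d1) - K * exp(-rT) * N(d2)
N(d1) = 0.86587235; N(d2) = 0.83573754
C = 1.0600 * 1.00000000 * 0.86587235 - 0.9800 * 0.94459407 * 0.83573754 = 0.1442


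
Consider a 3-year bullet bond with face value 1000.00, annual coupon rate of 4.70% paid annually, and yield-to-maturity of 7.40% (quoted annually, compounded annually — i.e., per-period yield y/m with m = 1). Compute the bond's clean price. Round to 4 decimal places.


Answer: Price = 929.6581

Derivation:
Coupon per period c = face * coupon_rate / m = 47.000000
Periods per year m = 1; per-period yield y/m = 0.074000
Number of cashflows N = 3
Cashflows (t years, CF_t, discount factor 1/(1+y/m)^(m*t), PV):
  t = 1.0000: CF_t = 47.000000, DF = 0.931099, PV = 43.761639
  t = 2.0000: CF_t = 47.000000, DF = 0.866945, PV = 40.746405
  t = 3.0000: CF_t = 1047.000000, DF = 0.807211, PV = 845.150081
Price P = sum_t PV_t = 929.658125


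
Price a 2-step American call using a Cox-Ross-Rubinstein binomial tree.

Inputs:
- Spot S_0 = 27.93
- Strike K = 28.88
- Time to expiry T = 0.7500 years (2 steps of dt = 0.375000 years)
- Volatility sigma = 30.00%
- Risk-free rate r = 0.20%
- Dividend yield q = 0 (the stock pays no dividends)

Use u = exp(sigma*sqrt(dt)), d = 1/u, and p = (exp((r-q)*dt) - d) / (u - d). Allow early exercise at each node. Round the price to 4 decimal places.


Answer: Price = V(0,0) = 2.3800

Derivation:
dt = T/N = 0.375000
u = exp(sigma*sqrt(dt)) = 1.201669; d = 1/u = 0.832176
p = (exp((r-q)*dt) - d) / (u - d) = 0.456231
Discount per step: exp(-r*dt) = 0.999250
Stock lattice S(k, i) with i counting down-moves:
  k=0: S(0,0) = 27.9300
  k=1: S(1,0) = 33.5626; S(1,1) = 23.2427
  k=2: S(2,0) = 40.3312; S(2,1) = 27.9300; S(2,2) = 19.3420
Terminal payoffs V(N, i) = max(S_T - K, 0):
  V(2,0) = 11.451179; V(2,1) = 0.000000; V(2,2) = 0.000000
Backward induction: V(k, i) = exp(-r*dt) * [p * V(k+1, i) + (1-p) * V(k+1, i+1)]; then take max(V_cont, immediate exercise) for American.
  V(1,0) = exp(-r*dt) * [p*11.451179 + (1-p)*0.000000] = 5.220470; exercise = 4.682625; V(1,0) = max -> 5.220470
  V(1,1) = exp(-r*dt) * [p*0.000000 + (1-p)*0.000000] = 0.000000; exercise = 0.000000; V(1,1) = max -> 0.000000
  V(0,0) = exp(-r*dt) * [p*5.220470 + (1-p)*0.000000] = 2.379957; exercise = 0.000000; V(0,0) = max -> 2.379957


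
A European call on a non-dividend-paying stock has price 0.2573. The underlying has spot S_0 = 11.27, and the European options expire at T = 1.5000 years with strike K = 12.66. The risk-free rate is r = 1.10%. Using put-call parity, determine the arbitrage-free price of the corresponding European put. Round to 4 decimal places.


Put-call parity: C - P = S_0 * exp(-qT) - K * exp(-rT).
S_0 * exp(-qT) = 11.2700 * 1.00000000 = 11.27000000
K * exp(-rT) = 12.6600 * 0.98363538 = 12.45282390
P = C - S*exp(-qT) + K*exp(-rT)
P = 0.2573 - 11.27000000 + 12.45282390 = 1.4401

Answer: Put price = 1.4401


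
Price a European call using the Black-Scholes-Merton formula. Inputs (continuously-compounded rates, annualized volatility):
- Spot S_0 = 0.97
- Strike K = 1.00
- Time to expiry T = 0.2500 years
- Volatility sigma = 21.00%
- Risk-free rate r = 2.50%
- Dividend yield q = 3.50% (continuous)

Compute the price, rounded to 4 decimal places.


Answer: Price = 0.0268

Derivation:
d1 = (ln(S/K) + (r - q + 0.5*sigma^2) * T) / (sigma * sqrt(T)) = -0.26139721
d2 = d1 - sigma * sqrt(T) = -0.36639721
exp(-rT) = 0.99376949; exp(-qT) = 0.99128817
C = S_0 * exp(-qT) * N(d1) - K * exp(-rT) * N(d2)
N(d1) = 0.39689310; N(d2) = 0.35703435
C = 0.9700 * 0.99128817 * 0.39689310 - 1.0000 * 0.99376949 * 0.35703435 = 0.0268


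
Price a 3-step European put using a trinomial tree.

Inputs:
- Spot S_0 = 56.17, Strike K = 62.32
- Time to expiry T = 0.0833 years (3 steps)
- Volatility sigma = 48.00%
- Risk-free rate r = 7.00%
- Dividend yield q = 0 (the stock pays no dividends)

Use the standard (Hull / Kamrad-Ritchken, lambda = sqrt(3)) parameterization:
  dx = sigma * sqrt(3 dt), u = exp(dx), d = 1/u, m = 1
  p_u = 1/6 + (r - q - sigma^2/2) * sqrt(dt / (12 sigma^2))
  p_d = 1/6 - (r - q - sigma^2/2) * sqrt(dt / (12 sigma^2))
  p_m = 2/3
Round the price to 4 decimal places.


dt = T/N = 0.027767; dx = sigma*sqrt(3*dt) = 0.138536
u = exp(dx) = 1.148591; d = 1/u = 0.870632
p_u = 0.162137, p_m = 0.666667, p_d = 0.171196
Discount per step: exp(-r*dt) = 0.998058
Stock lattice S(k, j) with j the centered position index:
  k=0: S(0,+0) = 56.1700
  k=1: S(1,-1) = 48.9034; S(1,+0) = 56.1700; S(1,+1) = 64.5164
  k=2: S(2,-2) = 42.5768; S(2,-1) = 48.9034; S(2,+0) = 56.1700; S(2,+1) = 64.5164; S(2,+2) = 74.1030
  k=3: S(3,-3) = 37.0687; S(3,-2) = 42.5768; S(3,-1) = 48.9034; S(3,+0) = 56.1700; S(3,+1) = 64.5164; S(3,+2) = 74.1030; S(3,+3) = 85.1140
Terminal payoffs V(N, j) = max(K - S_T, 0):
  V(3,-3) = 25.251270; V(3,-2) = 19.743174; V(3,-1) = 13.416623; V(3,+0) = 6.150000; V(3,+1) = 0.000000; V(3,+2) = 0.000000; V(3,+3) = 0.000000
Backward induction: V(k, j) = exp(-r*dt) * [p_u * V(k+1, j+1) + p_m * V(k+1, j) + p_d * V(k+1, j-1)]
  V(2,-2) = exp(-r*dt) * [p_u*13.416623 + p_m*19.743174 + p_d*25.251270] = 19.622196
  V(2,-1) = exp(-r*dt) * [p_u*6.150000 + p_m*13.416623 + p_d*19.743174] = 13.295650
  V(2,+0) = exp(-r*dt) * [p_u*0.000000 + p_m*6.150000 + p_d*13.416623] = 6.384456
  V(2,+1) = exp(-r*dt) * [p_u*0.000000 + p_m*0.000000 + p_d*6.150000] = 1.050813
  V(2,+2) = exp(-r*dt) * [p_u*0.000000 + p_m*0.000000 + p_d*0.000000] = 0.000000
  V(1,-1) = exp(-r*dt) * [p_u*6.384456 + p_m*13.295650 + p_d*19.622196] = 13.232427
  V(1,+0) = exp(-r*dt) * [p_u*1.050813 + p_m*6.384456 + p_d*13.295650] = 6.689831
  V(1,+1) = exp(-r*dt) * [p_u*0.000000 + p_m*1.050813 + p_d*6.384456] = 1.790055
  V(0,+0) = exp(-r*dt) * [p_u*1.790055 + p_m*6.689831 + p_d*13.232427] = 7.001842

Answer: Price = V(0,0) = 7.0018


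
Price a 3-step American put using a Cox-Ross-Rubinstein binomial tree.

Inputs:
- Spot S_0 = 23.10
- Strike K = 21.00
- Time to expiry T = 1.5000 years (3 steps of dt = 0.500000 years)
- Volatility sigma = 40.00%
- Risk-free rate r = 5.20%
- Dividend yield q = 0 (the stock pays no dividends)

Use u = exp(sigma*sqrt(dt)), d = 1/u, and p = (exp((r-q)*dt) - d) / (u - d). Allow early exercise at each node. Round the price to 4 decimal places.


dt = T/N = 0.500000
u = exp(sigma*sqrt(dt)) = 1.326896; d = 1/u = 0.753638
p = (exp((r-q)*dt) - d) / (u - d) = 0.475707
Discount per step: exp(-r*dt) = 0.974335
Stock lattice S(k, i) with i counting down-moves:
  k=0: S(0,0) = 23.1000
  k=1: S(1,0) = 30.6513; S(1,1) = 17.4090
  k=2: S(2,0) = 40.6711; S(2,1) = 23.1000; S(2,2) = 13.1201
  k=3: S(3,0) = 53.9664; S(3,1) = 30.6513; S(3,2) = 17.4090; S(3,3) = 9.8878
Terminal payoffs V(N, i) = max(K - S_T, 0):
  V(3,0) = 0.000000; V(3,1) = 0.000000; V(3,2) = 3.590955; V(3,3) = 11.112172
Backward induction: V(k, i) = exp(-r*dt) * [p * V(k+1, i) + (1-p) * V(k+1, i+1)]; then take max(V_cont, immediate exercise) for American.
  V(2,0) = exp(-r*dt) * [p*0.000000 + (1-p)*0.000000] = 0.000000; exercise = 0.000000; V(2,0) = max -> 0.000000
  V(2,1) = exp(-r*dt) * [p*0.000000 + (1-p)*3.590955] = 1.834395; exercise = 0.000000; V(2,1) = max -> 1.834395
  V(2,2) = exp(-r*dt) * [p*3.590955 + (1-p)*11.112172] = 7.340913; exercise = 7.879877; V(2,2) = max -> 7.879877
  V(1,0) = exp(-r*dt) * [p*0.000000 + (1-p)*1.834395] = 0.937078; exercise = 0.000000; V(1,0) = max -> 0.937078
  V(1,1) = exp(-r*dt) * [p*1.834395 + (1-p)*7.879877] = 4.875574; exercise = 3.590955; V(1,1) = max -> 4.875574
  V(0,0) = exp(-r*dt) * [p*0.937078 + (1-p)*4.875574] = 2.924959; exercise = 0.000000; V(0,0) = max -> 2.924959

Answer: Price = V(0,0) = 2.9250


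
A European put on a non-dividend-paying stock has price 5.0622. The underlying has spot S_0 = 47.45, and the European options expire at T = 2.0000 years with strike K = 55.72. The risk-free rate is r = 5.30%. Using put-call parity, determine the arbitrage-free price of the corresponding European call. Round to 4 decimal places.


Answer: Call price = 2.3963

Derivation:
Put-call parity: C - P = S_0 * exp(-qT) - K * exp(-rT).
S_0 * exp(-qT) = 47.4500 * 1.00000000 = 47.45000000
K * exp(-rT) = 55.7200 * 0.89942465 = 50.11594139
C = P + S*exp(-qT) - K*exp(-rT)
C = 5.0622 + 47.45000000 - 50.11594139 = 2.3963


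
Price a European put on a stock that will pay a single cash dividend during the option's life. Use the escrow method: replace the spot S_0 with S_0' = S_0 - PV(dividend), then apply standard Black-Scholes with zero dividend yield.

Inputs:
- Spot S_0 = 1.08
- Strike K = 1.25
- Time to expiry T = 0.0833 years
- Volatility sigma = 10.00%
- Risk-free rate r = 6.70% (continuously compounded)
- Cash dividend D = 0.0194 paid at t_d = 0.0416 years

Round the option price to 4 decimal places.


PV(D) = D * exp(-r * t_d) = 0.0194 * 0.99721668 = 0.01934600
S_0' = S_0 - PV(D) = 1.0800 - 0.01934600 = 1.06065400
d1 = (ln(S_0'/K) + (r + sigma^2/2)*T) / (sigma*sqrt(T)) = -5.48339286
d2 = d1 - sigma*sqrt(T) = -5.51225460
exp(-rT) = 0.99443445
N(-d1) = 0.99999998; N(-d2) = 0.99999998
P = K * exp(-rT) * N(-d2) - S_0' * N(-d1) = 1.2500 * 0.99443445 * 0.99999998 - 1.06065400 * 0.99999998 = 0.1824

Answer: Price = 0.1824


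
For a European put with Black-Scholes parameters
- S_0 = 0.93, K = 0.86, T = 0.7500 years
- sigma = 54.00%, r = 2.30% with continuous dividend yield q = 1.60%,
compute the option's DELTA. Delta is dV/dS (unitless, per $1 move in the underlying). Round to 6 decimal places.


d1 = 0.4123824733; d2 = -0.0552712447
phi(d1) = 0.3664225199; exp(-qT) = 0.9880717129; exp(-rT) = 0.9828979294
N(-d1) = 0.3400295537
Delta = -exp(-qT) * N(-d1) = -0.9880717129 * 0.3400295537 = -0.335974

Answer: Delta = -0.335974


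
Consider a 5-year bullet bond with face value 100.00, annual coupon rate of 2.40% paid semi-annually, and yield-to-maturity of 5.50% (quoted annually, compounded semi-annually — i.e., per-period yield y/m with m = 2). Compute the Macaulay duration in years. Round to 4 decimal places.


Answer: Macaulay duration = 4.7173 years

Derivation:
Coupon per period c = face * coupon_rate / m = 1.200000
Periods per year m = 2; per-period yield y/m = 0.027500
Number of cashflows N = 10
Cashflows (t years, CF_t, discount factor 1/(1+y/m)^(m*t), PV):
  t = 0.5000: CF_t = 1.200000, DF = 0.973236, PV = 1.167883
  t = 1.0000: CF_t = 1.200000, DF = 0.947188, PV = 1.136626
  t = 1.5000: CF_t = 1.200000, DF = 0.921838, PV = 1.106205
  t = 2.0000: CF_t = 1.200000, DF = 0.897166, PV = 1.076599
  t = 2.5000: CF_t = 1.200000, DF = 0.873154, PV = 1.047785
  t = 3.0000: CF_t = 1.200000, DF = 0.849785, PV = 1.019742
  t = 3.5000: CF_t = 1.200000, DF = 0.827041, PV = 0.992450
  t = 4.0000: CF_t = 1.200000, DF = 0.804906, PV = 0.965888
  t = 4.5000: CF_t = 1.200000, DF = 0.783364, PV = 0.940037
  t = 5.0000: CF_t = 101.200000, DF = 0.762398, PV = 77.154668
Price P = sum_t PV_t = 86.607882
Macaulay numerator sum_t t * PV_t:
  t * PV_t at t = 0.5000: 0.583942
  t * PV_t at t = 1.0000: 1.136626
  t * PV_t at t = 1.5000: 1.659308
  t * PV_t at t = 2.0000: 2.153198
  t * PV_t at t = 2.5000: 2.619462
  t * PV_t at t = 3.0000: 3.059226
  t * PV_t at t = 3.5000: 3.473573
  t * PV_t at t = 4.0000: 3.863550
  t * PV_t at t = 4.5000: 4.230165
  t * PV_t at t = 5.0000: 385.773340
Macaulay duration D = (sum_t t * PV_t) / P = 408.552390 / 86.607882 = 4.717266


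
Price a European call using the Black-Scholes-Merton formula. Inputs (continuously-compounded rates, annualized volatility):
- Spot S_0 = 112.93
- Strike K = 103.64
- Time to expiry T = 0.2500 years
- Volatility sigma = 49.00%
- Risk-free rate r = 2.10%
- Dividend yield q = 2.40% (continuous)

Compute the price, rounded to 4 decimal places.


Answer: Price = 15.7000

Derivation:
d1 = (ln(S/K) + (r - q + 0.5*sigma^2) * T) / (sigma * sqrt(T)) = 0.46982572
d2 = d1 - sigma * sqrt(T) = 0.22482572
exp(-rT) = 0.99476376; exp(-qT) = 0.99401796
C = S_0 * exp(-qT) * N(d1) - K * exp(-rT) * N(d2)
N(d1) = 0.68076023; N(d2) = 0.58894257
C = 112.9300 * 0.99401796 * 0.68076023 - 103.6400 * 0.99476376 * 0.58894257 = 15.7000


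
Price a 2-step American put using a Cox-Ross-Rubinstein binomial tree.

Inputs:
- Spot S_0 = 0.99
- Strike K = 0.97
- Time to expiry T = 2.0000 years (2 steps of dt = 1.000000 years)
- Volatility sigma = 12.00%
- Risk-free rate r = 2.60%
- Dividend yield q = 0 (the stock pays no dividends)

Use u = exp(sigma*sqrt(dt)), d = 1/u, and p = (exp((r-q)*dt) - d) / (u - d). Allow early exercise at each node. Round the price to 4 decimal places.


dt = T/N = 1.000000
u = exp(sigma*sqrt(dt)) = 1.127497; d = 1/u = 0.886920
p = (exp((r-q)*dt) - d) / (u - d) = 0.579527
Discount per step: exp(-r*dt) = 0.974335
Stock lattice S(k, i) with i counting down-moves:
  k=0: S(0,0) = 0.9900
  k=1: S(1,0) = 1.1162; S(1,1) = 0.8781
  k=2: S(2,0) = 1.2585; S(2,1) = 0.9900; S(2,2) = 0.7788
Terminal payoffs V(N, i) = max(K - S_T, 0):
  V(2,0) = 0.000000; V(2,1) = 0.000000; V(2,2) = 0.191238
Backward induction: V(k, i) = exp(-r*dt) * [p * V(k+1, i) + (1-p) * V(k+1, i+1)]; then take max(V_cont, immediate exercise) for American.
  V(1,0) = exp(-r*dt) * [p*0.000000 + (1-p)*0.000000] = 0.000000; exercise = 0.000000; V(1,0) = max -> 0.000000
  V(1,1) = exp(-r*dt) * [p*0.000000 + (1-p)*0.191238] = 0.078347; exercise = 0.091949; V(1,1) = max -> 0.091949
  V(0,0) = exp(-r*dt) * [p*0.000000 + (1-p)*0.091949] = 0.037670; exercise = 0.000000; V(0,0) = max -> 0.037670

Answer: Price = V(0,0) = 0.0377


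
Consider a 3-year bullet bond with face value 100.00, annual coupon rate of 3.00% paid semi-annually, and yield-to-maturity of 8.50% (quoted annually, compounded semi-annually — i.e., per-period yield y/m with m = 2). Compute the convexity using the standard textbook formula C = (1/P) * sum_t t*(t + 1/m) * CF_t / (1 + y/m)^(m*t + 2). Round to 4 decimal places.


Coupon per period c = face * coupon_rate / m = 1.500000
Periods per year m = 2; per-period yield y/m = 0.042500
Number of cashflows N = 6
Cashflows (t years, CF_t, discount factor 1/(1+y/m)^(m*t), PV):
  t = 0.5000: CF_t = 1.500000, DF = 0.959233, PV = 1.438849
  t = 1.0000: CF_t = 1.500000, DF = 0.920127, PV = 1.380191
  t = 1.5000: CF_t = 1.500000, DF = 0.882616, PV = 1.323924
  t = 2.0000: CF_t = 1.500000, DF = 0.846634, PV = 1.269951
  t = 2.5000: CF_t = 1.500000, DF = 0.812119, PV = 1.218179
  t = 3.0000: CF_t = 101.500000, DF = 0.779011, PV = 79.069622
Price P = sum_t PV_t = 85.700715
Convexity numerator sum_t t*(t + 1/m) * CF_t / (1+y/m)^(m*t + 2):
  t = 0.5000: term = 0.661962
  t = 1.0000: term = 1.904927
  t = 1.5000: term = 3.654536
  t = 2.0000: term = 5.842583
  t = 2.5000: term = 8.406594
  t = 3.0000: term = 763.918156
Convexity = (1/P) * sum = 784.388757 / 85.700715 = 9.152651

Answer: Convexity = 9.1527


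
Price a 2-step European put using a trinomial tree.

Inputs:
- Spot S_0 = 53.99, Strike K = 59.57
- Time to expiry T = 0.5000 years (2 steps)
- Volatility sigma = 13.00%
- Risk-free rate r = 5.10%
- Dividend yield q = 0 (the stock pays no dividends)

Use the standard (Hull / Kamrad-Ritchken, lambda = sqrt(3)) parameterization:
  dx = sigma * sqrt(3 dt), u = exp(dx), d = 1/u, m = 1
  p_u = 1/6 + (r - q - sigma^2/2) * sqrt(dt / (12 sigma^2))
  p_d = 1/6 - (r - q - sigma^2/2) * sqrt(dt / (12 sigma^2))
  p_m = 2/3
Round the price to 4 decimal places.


Answer: Price = V(0,0) = 4.6829

Derivation:
dt = T/N = 0.250000; dx = sigma*sqrt(3*dt) = 0.112583
u = exp(dx) = 1.119165; d = 1/u = 0.893523
p_u = 0.213909, p_m = 0.666667, p_d = 0.119424
Discount per step: exp(-r*dt) = 0.987331
Stock lattice S(k, j) with j the centered position index:
  k=0: S(0,+0) = 53.9900
  k=1: S(1,-1) = 48.2413; S(1,+0) = 53.9900; S(1,+1) = 60.4237
  k=2: S(2,-2) = 43.1047; S(2,-1) = 48.2413; S(2,+0) = 53.9900; S(2,+1) = 60.4237; S(2,+2) = 67.6242
Terminal payoffs V(N, j) = max(K - S_T, 0):
  V(2,-2) = 16.465291; V(2,-1) = 11.328698; V(2,+0) = 5.580000; V(2,+1) = 0.000000; V(2,+2) = 0.000000
Backward induction: V(k, j) = exp(-r*dt) * [p_u * V(k+1, j+1) + p_m * V(k+1, j) + p_d * V(k+1, j-1)]
  V(1,-1) = exp(-r*dt) * [p_u*5.580000 + p_m*11.328698 + p_d*16.465291] = 10.576713
  V(1,+0) = exp(-r*dt) * [p_u*0.000000 + p_m*5.580000 + p_d*11.328698] = 5.008648
  V(1,+1) = exp(-r*dt) * [p_u*0.000000 + p_m*0.000000 + p_d*5.580000] = 0.657943
  V(0,+0) = exp(-r*dt) * [p_u*0.657943 + p_m*5.008648 + p_d*10.576713] = 4.682862


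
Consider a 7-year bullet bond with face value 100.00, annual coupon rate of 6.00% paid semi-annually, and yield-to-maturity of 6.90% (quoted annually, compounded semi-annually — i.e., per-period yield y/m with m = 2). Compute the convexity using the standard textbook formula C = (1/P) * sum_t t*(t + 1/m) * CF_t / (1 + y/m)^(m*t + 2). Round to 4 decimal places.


Answer: Convexity = 37.8563

Derivation:
Coupon per period c = face * coupon_rate / m = 3.000000
Periods per year m = 2; per-period yield y/m = 0.034500
Number of cashflows N = 14
Cashflows (t years, CF_t, discount factor 1/(1+y/m)^(m*t), PV):
  t = 0.5000: CF_t = 3.000000, DF = 0.966651, PV = 2.899952
  t = 1.0000: CF_t = 3.000000, DF = 0.934413, PV = 2.803240
  t = 1.5000: CF_t = 3.000000, DF = 0.903251, PV = 2.709753
  t = 2.0000: CF_t = 3.000000, DF = 0.873128, PV = 2.619385
  t = 2.5000: CF_t = 3.000000, DF = 0.844010, PV = 2.532030
  t = 3.0000: CF_t = 3.000000, DF = 0.815863, PV = 2.447588
  t = 3.5000: CF_t = 3.000000, DF = 0.788654, PV = 2.365962
  t = 4.0000: CF_t = 3.000000, DF = 0.762353, PV = 2.287059
  t = 4.5000: CF_t = 3.000000, DF = 0.736929, PV = 2.210786
  t = 5.0000: CF_t = 3.000000, DF = 0.712353, PV = 2.137058
  t = 5.5000: CF_t = 3.000000, DF = 0.688596, PV = 2.065788
  t = 6.0000: CF_t = 3.000000, DF = 0.665632, PV = 1.996895
  t = 6.5000: CF_t = 3.000000, DF = 0.643433, PV = 1.930300
  t = 7.0000: CF_t = 103.000000, DF = 0.621975, PV = 64.063446
Price P = sum_t PV_t = 95.069242
Convexity numerator sum_t t*(t + 1/m) * CF_t / (1+y/m)^(m*t + 2):
  t = 0.5000: term = 1.354877
  t = 1.0000: term = 3.929077
  t = 1.5000: term = 7.596089
  t = 2.0000: term = 12.237939
  t = 2.5000: term = 17.744716
  t = 3.0000: term = 24.014115
  t = 3.5000: term = 30.951011
  t = 4.0000: term = 38.467044
  t = 4.5000: term = 46.480236
  t = 5.0000: term = 54.914623
  t = 5.5000: term = 63.699901
  t = 6.0000: term = 72.771099
  t = 6.5000: term = 82.068260
  t = 7.0000: term = 3142.741121
Convexity = (1/P) * sum = 3598.970108 / 95.069242 = 37.856304


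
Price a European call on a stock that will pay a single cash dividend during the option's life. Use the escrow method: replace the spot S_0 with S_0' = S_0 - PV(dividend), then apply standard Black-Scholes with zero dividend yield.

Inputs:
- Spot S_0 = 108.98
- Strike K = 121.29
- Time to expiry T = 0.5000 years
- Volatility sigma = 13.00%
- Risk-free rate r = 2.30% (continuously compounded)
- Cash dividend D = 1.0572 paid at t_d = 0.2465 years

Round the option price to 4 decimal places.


PV(D) = D * exp(-r * t_d) = 1.0572 * 0.99434654 = 1.05122316
S_0' = S_0 - PV(D) = 108.9800 - 1.05122316 = 107.92877684
d1 = (ln(S_0'/K) + (r + sigma^2/2)*T) / (sigma*sqrt(T)) = -1.09860283
d2 = d1 - sigma*sqrt(T) = -1.19052671
exp(-rT) = 0.98856587
N(d1) = 0.13597067; N(d2) = 0.11691972
C = S_0' * N(d1) - K * exp(-rT) * N(d2) = 107.92877684 * 0.13597067 - 121.2900 * 0.98856587 * 0.11691972 = 0.6561

Answer: Price = 0.6561


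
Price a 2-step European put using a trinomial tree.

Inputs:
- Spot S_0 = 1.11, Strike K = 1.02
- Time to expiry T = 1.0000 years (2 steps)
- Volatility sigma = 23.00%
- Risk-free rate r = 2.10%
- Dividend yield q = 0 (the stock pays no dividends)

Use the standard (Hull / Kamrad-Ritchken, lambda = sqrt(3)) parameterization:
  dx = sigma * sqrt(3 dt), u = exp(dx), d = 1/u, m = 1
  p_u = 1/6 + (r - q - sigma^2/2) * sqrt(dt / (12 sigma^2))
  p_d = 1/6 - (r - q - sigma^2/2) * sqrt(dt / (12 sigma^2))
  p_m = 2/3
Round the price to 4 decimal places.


dt = T/N = 0.500000; dx = sigma*sqrt(3*dt) = 0.281691
u = exp(dx) = 1.325370; d = 1/u = 0.754507
p_u = 0.161830, p_m = 0.666667, p_d = 0.171504
Discount per step: exp(-r*dt) = 0.989555
Stock lattice S(k, j) with j the centered position index:
  k=0: S(0,+0) = 1.1100
  k=1: S(1,-1) = 0.8375; S(1,+0) = 1.1100; S(1,+1) = 1.4712
  k=2: S(2,-2) = 0.6319; S(2,-1) = 0.8375; S(2,+0) = 1.1100; S(2,+1) = 1.4712; S(2,+2) = 1.9498
Terminal payoffs V(N, j) = max(K - S_T, 0):
  V(2,-2) = 0.388099; V(2,-1) = 0.182498; V(2,+0) = 0.000000; V(2,+1) = 0.000000; V(2,+2) = 0.000000
Backward induction: V(k, j) = exp(-r*dt) * [p_u * V(k+1, j+1) + p_m * V(k+1, j) + p_d * V(k+1, j-1)]
  V(1,-1) = exp(-r*dt) * [p_u*0.000000 + p_m*0.182498 + p_d*0.388099] = 0.186259
  V(1,+0) = exp(-r*dt) * [p_u*0.000000 + p_m*0.000000 + p_d*0.182498] = 0.030972
  V(1,+1) = exp(-r*dt) * [p_u*0.000000 + p_m*0.000000 + p_d*0.000000] = 0.000000
  V(0,+0) = exp(-r*dt) * [p_u*0.000000 + p_m*0.030972 + p_d*0.186259] = 0.052043

Answer: Price = V(0,0) = 0.0520
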